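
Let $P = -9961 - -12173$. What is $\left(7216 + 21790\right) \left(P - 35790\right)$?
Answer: $-973963468$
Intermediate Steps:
$P = 2212$ ($P = -9961 + 12173 = 2212$)
$\left(7216 + 21790\right) \left(P - 35790\right) = \left(7216 + 21790\right) \left(2212 - 35790\right) = 29006 \left(-33578\right) = -973963468$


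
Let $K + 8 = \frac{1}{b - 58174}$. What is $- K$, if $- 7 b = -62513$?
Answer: $\frac{2757647}{344705} \approx 8.0$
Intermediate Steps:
$b = \frac{62513}{7}$ ($b = \left(- \frac{1}{7}\right) \left(-62513\right) = \frac{62513}{7} \approx 8930.4$)
$K = - \frac{2757647}{344705}$ ($K = -8 + \frac{1}{\frac{62513}{7} - 58174} = -8 + \frac{1}{- \frac{344705}{7}} = -8 - \frac{7}{344705} = - \frac{2757647}{344705} \approx -8.0$)
$- K = \left(-1\right) \left(- \frac{2757647}{344705}\right) = \frac{2757647}{344705}$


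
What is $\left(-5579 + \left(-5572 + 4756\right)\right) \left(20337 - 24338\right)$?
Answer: $25586395$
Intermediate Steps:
$\left(-5579 + \left(-5572 + 4756\right)\right) \left(20337 - 24338\right) = \left(-5579 - 816\right) \left(-4001\right) = \left(-6395\right) \left(-4001\right) = 25586395$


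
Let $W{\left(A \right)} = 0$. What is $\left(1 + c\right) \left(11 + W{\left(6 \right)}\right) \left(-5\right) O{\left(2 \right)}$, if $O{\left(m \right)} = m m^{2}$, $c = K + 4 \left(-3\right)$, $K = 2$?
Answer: $3960$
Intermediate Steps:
$c = -10$ ($c = 2 + 4 \left(-3\right) = 2 - 12 = -10$)
$O{\left(m \right)} = m^{3}$
$\left(1 + c\right) \left(11 + W{\left(6 \right)}\right) \left(-5\right) O{\left(2 \right)} = \left(1 - 10\right) \left(11 + 0\right) \left(-5\right) 2^{3} = \left(-9\right) 11 \left(-5\right) 8 = \left(-99\right) \left(-5\right) 8 = 495 \cdot 8 = 3960$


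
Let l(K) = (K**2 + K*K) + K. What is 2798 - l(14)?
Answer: 2392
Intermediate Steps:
l(K) = K + 2*K**2 (l(K) = (K**2 + K**2) + K = 2*K**2 + K = K + 2*K**2)
2798 - l(14) = 2798 - 14*(1 + 2*14) = 2798 - 14*(1 + 28) = 2798 - 14*29 = 2798 - 1*406 = 2798 - 406 = 2392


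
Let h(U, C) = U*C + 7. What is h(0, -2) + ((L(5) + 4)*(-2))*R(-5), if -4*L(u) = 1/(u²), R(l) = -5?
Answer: 469/10 ≈ 46.900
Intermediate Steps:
L(u) = -1/(4*u²)
h(U, C) = 7 + C*U (h(U, C) = C*U + 7 = 7 + C*U)
h(0, -2) + ((L(5) + 4)*(-2))*R(-5) = (7 - 2*0) + ((-¼/5² + 4)*(-2))*(-5) = (7 + 0) + ((-¼*1/25 + 4)*(-2))*(-5) = 7 + ((-1/100 + 4)*(-2))*(-5) = 7 + ((399/100)*(-2))*(-5) = 7 - 399/50*(-5) = 7 + 399/10 = 469/10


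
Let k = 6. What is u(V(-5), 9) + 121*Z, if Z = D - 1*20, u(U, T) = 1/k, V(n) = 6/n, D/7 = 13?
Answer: 51547/6 ≈ 8591.2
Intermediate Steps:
D = 91 (D = 7*13 = 91)
u(U, T) = 1/6
Z = 71 (Z = 91 - 1*20 = 91 - 20 = 71)
u(V(-5), 9) + 121*Z = 1/6 + 121*71 = 1/6 + 8591 = 51547/6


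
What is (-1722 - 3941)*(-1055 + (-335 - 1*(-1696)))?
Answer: -1732878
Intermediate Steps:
(-1722 - 3941)*(-1055 + (-335 - 1*(-1696))) = -5663*(-1055 + (-335 + 1696)) = -5663*(-1055 + 1361) = -5663*306 = -1732878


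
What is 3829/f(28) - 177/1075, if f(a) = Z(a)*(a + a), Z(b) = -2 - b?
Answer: -126101/51600 ≈ -2.4438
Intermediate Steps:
f(a) = 2*a*(-2 - a) (f(a) = (-2 - a)*(a + a) = (-2 - a)*(2*a) = 2*a*(-2 - a))
3829/f(28) - 177/1075 = 3829/((-2*28*(2 + 28))) - 177/1075 = 3829/((-2*28*30)) - 177*1/1075 = 3829/(-1680) - 177/1075 = 3829*(-1/1680) - 177/1075 = -547/240 - 177/1075 = -126101/51600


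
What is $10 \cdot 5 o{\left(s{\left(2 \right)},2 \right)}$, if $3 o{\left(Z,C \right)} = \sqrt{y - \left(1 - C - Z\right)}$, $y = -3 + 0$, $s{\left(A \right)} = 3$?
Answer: $\frac{50}{3} \approx 16.667$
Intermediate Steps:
$y = -3$
$o{\left(Z,C \right)} = \frac{\sqrt{-4 + C + Z}}{3}$ ($o{\left(Z,C \right)} = \frac{\sqrt{-3 - \left(1 - C - Z\right)}}{3} = \frac{\sqrt{-3 + \left(-1 + C + Z\right)}}{3} = \frac{\sqrt{-4 + C + Z}}{3}$)
$10 \cdot 5 o{\left(s{\left(2 \right)},2 \right)} = 10 \cdot 5 \frac{\sqrt{-4 + 2 + 3}}{3} = 50 \frac{\sqrt{1}}{3} = 50 \cdot \frac{1}{3} \cdot 1 = 50 \cdot \frac{1}{3} = \frac{50}{3}$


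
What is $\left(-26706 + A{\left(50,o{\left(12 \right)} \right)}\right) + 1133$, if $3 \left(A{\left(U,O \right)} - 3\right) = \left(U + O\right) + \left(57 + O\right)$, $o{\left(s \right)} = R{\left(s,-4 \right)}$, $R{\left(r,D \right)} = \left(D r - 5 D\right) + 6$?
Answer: $-25549$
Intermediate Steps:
$R{\left(r,D \right)} = 6 - 5 D + D r$ ($R{\left(r,D \right)} = \left(- 5 D + D r\right) + 6 = 6 - 5 D + D r$)
$o{\left(s \right)} = 26 - 4 s$ ($o{\left(s \right)} = 6 - -20 - 4 s = 6 + 20 - 4 s = 26 - 4 s$)
$A{\left(U,O \right)} = 22 + \frac{U}{3} + \frac{2 O}{3}$ ($A{\left(U,O \right)} = 3 + \frac{\left(U + O\right) + \left(57 + O\right)}{3} = 3 + \frac{\left(O + U\right) + \left(57 + O\right)}{3} = 3 + \frac{57 + U + 2 O}{3} = 3 + \left(19 + \frac{U}{3} + \frac{2 O}{3}\right) = 22 + \frac{U}{3} + \frac{2 O}{3}$)
$\left(-26706 + A{\left(50,o{\left(12 \right)} \right)}\right) + 1133 = \left(-26706 + \left(22 + \frac{1}{3} \cdot 50 + \frac{2 \left(26 - 48\right)}{3}\right)\right) + 1133 = \left(-26706 + \left(22 + \frac{50}{3} + \frac{2 \left(26 - 48\right)}{3}\right)\right) + 1133 = \left(-26706 + \left(22 + \frac{50}{3} + \frac{2}{3} \left(-22\right)\right)\right) + 1133 = \left(-26706 + \left(22 + \frac{50}{3} - \frac{44}{3}\right)\right) + 1133 = \left(-26706 + 24\right) + 1133 = -26682 + 1133 = -25549$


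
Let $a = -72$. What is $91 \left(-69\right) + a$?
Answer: $-6351$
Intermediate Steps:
$91 \left(-69\right) + a = 91 \left(-69\right) - 72 = -6279 - 72 = -6351$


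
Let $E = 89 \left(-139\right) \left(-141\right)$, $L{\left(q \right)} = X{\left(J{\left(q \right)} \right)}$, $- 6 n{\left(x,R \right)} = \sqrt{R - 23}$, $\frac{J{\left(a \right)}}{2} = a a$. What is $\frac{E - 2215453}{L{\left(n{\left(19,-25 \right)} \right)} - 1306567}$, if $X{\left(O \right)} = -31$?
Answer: $\frac{235571}{653299} \approx 0.36059$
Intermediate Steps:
$J{\left(a \right)} = 2 a^{2}$ ($J{\left(a \right)} = 2 a a = 2 a^{2}$)
$n{\left(x,R \right)} = - \frac{\sqrt{-23 + R}}{6}$ ($n{\left(x,R \right)} = - \frac{\sqrt{R - 23}}{6} = - \frac{\sqrt{-23 + R}}{6}$)
$L{\left(q \right)} = -31$
$E = 1744311$ ($E = \left(-12371\right) \left(-141\right) = 1744311$)
$\frac{E - 2215453}{L{\left(n{\left(19,-25 \right)} \right)} - 1306567} = \frac{1744311 - 2215453}{-31 - 1306567} = - \frac{471142}{-1306598} = \left(-471142\right) \left(- \frac{1}{1306598}\right) = \frac{235571}{653299}$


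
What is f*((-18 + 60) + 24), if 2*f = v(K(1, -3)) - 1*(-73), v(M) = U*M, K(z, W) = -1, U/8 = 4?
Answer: 1353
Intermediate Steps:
U = 32 (U = 8*4 = 32)
v(M) = 32*M
f = 41/2 (f = (32*(-1) - 1*(-73))/2 = (-32 + 73)/2 = (½)*41 = 41/2 ≈ 20.500)
f*((-18 + 60) + 24) = 41*((-18 + 60) + 24)/2 = 41*(42 + 24)/2 = (41/2)*66 = 1353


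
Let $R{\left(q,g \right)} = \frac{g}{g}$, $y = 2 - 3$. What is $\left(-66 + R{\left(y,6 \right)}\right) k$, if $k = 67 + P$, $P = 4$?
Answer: $-4615$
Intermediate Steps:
$y = -1$ ($y = 2 - 3 = -1$)
$k = 71$ ($k = 67 + 4 = 71$)
$R{\left(q,g \right)} = 1$
$\left(-66 + R{\left(y,6 \right)}\right) k = \left(-66 + 1\right) 71 = \left(-65\right) 71 = -4615$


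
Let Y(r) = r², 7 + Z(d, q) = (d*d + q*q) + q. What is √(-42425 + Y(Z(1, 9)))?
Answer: I*√35369 ≈ 188.07*I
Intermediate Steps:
Z(d, q) = -7 + q + d² + q² (Z(d, q) = -7 + ((d*d + q*q) + q) = -7 + ((d² + q²) + q) = -7 + (q + d² + q²) = -7 + q + d² + q²)
√(-42425 + Y(Z(1, 9))) = √(-42425 + (-7 + 9 + 1² + 9²)²) = √(-42425 + (-7 + 9 + 1 + 81)²) = √(-42425 + 84²) = √(-42425 + 7056) = √(-35369) = I*√35369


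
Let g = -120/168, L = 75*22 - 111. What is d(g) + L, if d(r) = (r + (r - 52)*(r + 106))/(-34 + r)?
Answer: 2889827/1701 ≈ 1698.9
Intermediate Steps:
L = 1539 (L = 1650 - 111 = 1539)
g = -5/7 (g = -120*1/168 = -5/7 ≈ -0.71429)
d(r) = (r + (-52 + r)*(106 + r))/(-34 + r)
d(g) + L = (-5512 + (-5/7)² + 55*(-5/7))/(-34 - 5/7) + 1539 = (-5512 + 25/49 - 275/7)/(-243/7) + 1539 = -7/243*(-271988/49) + 1539 = 271988/1701 + 1539 = 2889827/1701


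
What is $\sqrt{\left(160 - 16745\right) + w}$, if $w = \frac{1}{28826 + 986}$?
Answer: $\frac{9 i \sqrt{45493849847}}{14906} \approx 128.78 i$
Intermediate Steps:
$w = \frac{1}{29812} \approx 3.3544 \cdot 10^{-5}$
$\sqrt{\left(160 - 16745\right) + w} = \sqrt{\left(160 - 16745\right) + \frac{1}{29812}} = \sqrt{-16585 + \frac{1}{29812}} = \sqrt{- \frac{494432019}{29812}} = \frac{9 i \sqrt{45493849847}}{14906}$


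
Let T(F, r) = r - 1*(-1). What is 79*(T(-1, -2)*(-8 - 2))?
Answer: 790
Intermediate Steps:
T(F, r) = 1 + r (T(F, r) = r + 1 = 1 + r)
79*(T(-1, -2)*(-8 - 2)) = 79*((1 - 2)*(-8 - 2)) = 79*(-1*(-10)) = 79*10 = 790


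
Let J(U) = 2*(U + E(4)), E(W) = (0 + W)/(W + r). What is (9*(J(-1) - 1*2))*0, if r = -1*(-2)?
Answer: 0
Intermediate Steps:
r = 2
E(W) = W/(2 + W) (E(W) = (0 + W)/(W + 2) = W/(2 + W))
J(U) = 4/3 + 2*U (J(U) = 2*(U + 4/(2 + 4)) = 2*(U + 4/6) = 2*(U + 4*(1/6)) = 2*(U + 2/3) = 2*(2/3 + U) = 4/3 + 2*U)
(9*(J(-1) - 1*2))*0 = (9*((4/3 + 2*(-1)) - 1*2))*0 = (9*((4/3 - 2) - 2))*0 = (9*(-2/3 - 2))*0 = (9*(-8/3))*0 = -24*0 = 0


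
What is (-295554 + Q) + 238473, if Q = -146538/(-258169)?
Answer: -14736398151/258169 ≈ -57080.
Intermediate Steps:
Q = 146538/258169 (Q = -146538*(-1/258169) = 146538/258169 ≈ 0.56761)
(-295554 + Q) + 238473 = (-295554 + 146538/258169) + 238473 = -76302734088/258169 + 238473 = -14736398151/258169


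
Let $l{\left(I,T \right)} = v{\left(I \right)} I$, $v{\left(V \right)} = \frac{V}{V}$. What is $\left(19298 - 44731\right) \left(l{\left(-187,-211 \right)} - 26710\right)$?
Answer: $684071401$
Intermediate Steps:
$v{\left(V \right)} = 1$
$l{\left(I,T \right)} = I$ ($l{\left(I,T \right)} = 1 I = I$)
$\left(19298 - 44731\right) \left(l{\left(-187,-211 \right)} - 26710\right) = \left(19298 - 44731\right) \left(-187 - 26710\right) = \left(-25433\right) \left(-26897\right) = 684071401$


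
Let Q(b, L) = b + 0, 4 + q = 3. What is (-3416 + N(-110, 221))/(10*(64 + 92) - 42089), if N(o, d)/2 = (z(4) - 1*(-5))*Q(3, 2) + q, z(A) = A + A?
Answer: 3340/40529 ≈ 0.082410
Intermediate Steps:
q = -1 (q = -4 + 3 = -1)
Q(b, L) = b
z(A) = 2*A
N(o, d) = 76 (N(o, d) = 2*((2*4 - 1*(-5))*3 - 1) = 2*((8 + 5)*3 - 1) = 2*(13*3 - 1) = 2*(39 - 1) = 2*38 = 76)
(-3416 + N(-110, 221))/(10*(64 + 92) - 42089) = (-3416 + 76)/(10*(64 + 92) - 42089) = -3340/(10*156 - 42089) = -3340/(1560 - 42089) = -3340/(-40529) = -3340*(-1/40529) = 3340/40529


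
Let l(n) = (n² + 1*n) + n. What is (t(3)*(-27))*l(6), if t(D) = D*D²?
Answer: -34992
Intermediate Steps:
t(D) = D³
l(n) = n² + 2*n (l(n) = (n² + n) + n = (n + n²) + n = n² + 2*n)
(t(3)*(-27))*l(6) = (3³*(-27))*(6*(2 + 6)) = (27*(-27))*(6*8) = -729*48 = -34992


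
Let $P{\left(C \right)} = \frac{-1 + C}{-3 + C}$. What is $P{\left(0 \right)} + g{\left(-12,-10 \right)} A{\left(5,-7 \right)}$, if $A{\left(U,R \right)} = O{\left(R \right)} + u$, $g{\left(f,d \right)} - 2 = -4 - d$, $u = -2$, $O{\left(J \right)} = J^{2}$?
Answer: $\frac{1129}{3} \approx 376.33$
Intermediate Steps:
$P{\left(C \right)} = \frac{-1 + C}{-3 + C}$
$g{\left(f,d \right)} = -2 - d$ ($g{\left(f,d \right)} = 2 - \left(4 + d\right) = -2 - d$)
$A{\left(U,R \right)} = -2 + R^{2}$ ($A{\left(U,R \right)} = R^{2} - 2 = -2 + R^{2}$)
$P{\left(0 \right)} + g{\left(-12,-10 \right)} A{\left(5,-7 \right)} = \frac{-1 + 0}{-3 + 0} + \left(-2 - -10\right) \left(-2 + \left(-7\right)^{2}\right) = \frac{1}{-3} \left(-1\right) + \left(-2 + 10\right) \left(-2 + 49\right) = \left(- \frac{1}{3}\right) \left(-1\right) + 8 \cdot 47 = \frac{1}{3} + 376 = \frac{1129}{3}$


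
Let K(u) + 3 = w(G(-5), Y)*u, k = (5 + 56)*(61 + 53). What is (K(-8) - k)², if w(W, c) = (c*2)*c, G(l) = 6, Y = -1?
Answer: 48622729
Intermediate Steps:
k = 6954 (k = 61*114 = 6954)
w(W, c) = 2*c² (w(W, c) = (2*c)*c = 2*c²)
K(u) = -3 + 2*u (K(u) = -3 + (2*(-1)²)*u = -3 + (2*1)*u = -3 + 2*u)
(K(-8) - k)² = ((-3 + 2*(-8)) - 1*6954)² = ((-3 - 16) - 6954)² = (-19 - 6954)² = (-6973)² = 48622729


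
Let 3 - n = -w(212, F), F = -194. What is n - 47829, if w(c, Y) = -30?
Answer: -47856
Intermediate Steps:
n = -27 (n = 3 - (-1)*(-30) = 3 - 1*30 = 3 - 30 = -27)
n - 47829 = -27 - 47829 = -47856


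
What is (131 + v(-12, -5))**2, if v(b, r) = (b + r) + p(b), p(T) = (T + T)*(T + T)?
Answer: 476100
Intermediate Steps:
p(T) = 4*T**2 (p(T) = (2*T)*(2*T) = 4*T**2)
v(b, r) = b + r + 4*b**2 (v(b, r) = (b + r) + 4*b**2 = b + r + 4*b**2)
(131 + v(-12, -5))**2 = (131 + (-12 - 5 + 4*(-12)**2))**2 = (131 + (-12 - 5 + 4*144))**2 = (131 + (-12 - 5 + 576))**2 = (131 + 559)**2 = 690**2 = 476100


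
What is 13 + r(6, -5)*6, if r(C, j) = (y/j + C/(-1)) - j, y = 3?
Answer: 17/5 ≈ 3.4000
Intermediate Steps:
r(C, j) = -C - j + 3/j (r(C, j) = (3/j + C/(-1)) - j = (3/j + C*(-1)) - j = (3/j - C) - j = (-C + 3/j) - j = -C - j + 3/j)
13 + r(6, -5)*6 = 13 + (-1*6 - 1*(-5) + 3/(-5))*6 = 13 + (-6 + 5 + 3*(-⅕))*6 = 13 + (-6 + 5 - ⅗)*6 = 13 - 8/5*6 = 13 - 48/5 = 17/5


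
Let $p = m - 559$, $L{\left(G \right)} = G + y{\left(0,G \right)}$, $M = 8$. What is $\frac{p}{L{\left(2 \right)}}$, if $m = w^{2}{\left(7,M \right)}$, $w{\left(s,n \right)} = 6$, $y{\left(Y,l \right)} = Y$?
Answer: $- \frac{523}{2} \approx -261.5$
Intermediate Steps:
$m = 36$ ($m = 6^{2} = 36$)
$L{\left(G \right)} = G$ ($L{\left(G \right)} = G + 0 = G$)
$p = -523$ ($p = 36 - 559 = -523$)
$\frac{p}{L{\left(2 \right)}} = - \frac{523}{2}$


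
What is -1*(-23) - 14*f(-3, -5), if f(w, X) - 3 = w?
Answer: 23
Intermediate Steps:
f(w, X) = 3 + w
-1*(-23) - 14*f(-3, -5) = -1*(-23) - 14*(3 - 3) = 23 - 14*0 = 23 + 0 = 23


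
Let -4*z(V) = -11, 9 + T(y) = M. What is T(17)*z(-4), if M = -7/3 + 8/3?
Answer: -143/6 ≈ -23.833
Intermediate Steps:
M = 1/3 (M = -7*1/3 + 8*(1/3) = -7/3 + 8/3 = 1/3 ≈ 0.33333)
T(y) = -26/3 (T(y) = -9 + 1/3 = -26/3)
z(V) = 11/4 (z(V) = -1/4*(-11) = 11/4)
T(17)*z(-4) = -26/3*11/4 = -143/6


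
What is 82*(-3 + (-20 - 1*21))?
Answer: -3608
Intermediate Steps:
82*(-3 + (-20 - 1*21)) = 82*(-3 + (-20 - 21)) = 82*(-3 - 41) = 82*(-44) = -3608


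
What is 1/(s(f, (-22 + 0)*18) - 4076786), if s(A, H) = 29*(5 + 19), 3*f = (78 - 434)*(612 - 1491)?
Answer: -1/4076090 ≈ -2.4533e-7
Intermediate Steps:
f = 104308 (f = ((78 - 434)*(612 - 1491))/3 = (-356*(-879))/3 = (1/3)*312924 = 104308)
s(A, H) = 696 (s(A, H) = 29*24 = 696)
1/(s(f, (-22 + 0)*18) - 4076786) = 1/(696 - 4076786) = 1/(-4076090) = -1/4076090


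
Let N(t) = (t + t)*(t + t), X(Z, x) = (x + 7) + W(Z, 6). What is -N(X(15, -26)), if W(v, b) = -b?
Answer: -2500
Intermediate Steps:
X(Z, x) = 1 + x (X(Z, x) = (x + 7) - 1*6 = (7 + x) - 6 = 1 + x)
N(t) = 4*t**2 (N(t) = (2*t)*(2*t) = 4*t**2)
-N(X(15, -26)) = -4*(1 - 26)**2 = -4*(-25)**2 = -4*625 = -1*2500 = -2500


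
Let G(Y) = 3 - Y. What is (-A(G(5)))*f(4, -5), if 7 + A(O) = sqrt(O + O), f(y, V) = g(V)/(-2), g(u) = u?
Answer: 35/2 - 5*I ≈ 17.5 - 5.0*I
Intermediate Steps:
f(y, V) = -V/2 (f(y, V) = V/(-2) = V*(-1/2) = -V/2)
A(O) = -7 + sqrt(2)*sqrt(O) (A(O) = -7 + sqrt(O + O) = -7 + sqrt(2*O) = -7 + sqrt(2)*sqrt(O))
(-A(G(5)))*f(4, -5) = (-(-7 + sqrt(2)*sqrt(3 - 1*5)))*(-1/2*(-5)) = -(-7 + sqrt(2)*sqrt(3 - 5))*(5/2) = -(-7 + sqrt(2)*sqrt(-2))*(5/2) = -(-7 + sqrt(2)*(I*sqrt(2)))*(5/2) = -(-7 + 2*I)*(5/2) = (7 - 2*I)*(5/2) = 35/2 - 5*I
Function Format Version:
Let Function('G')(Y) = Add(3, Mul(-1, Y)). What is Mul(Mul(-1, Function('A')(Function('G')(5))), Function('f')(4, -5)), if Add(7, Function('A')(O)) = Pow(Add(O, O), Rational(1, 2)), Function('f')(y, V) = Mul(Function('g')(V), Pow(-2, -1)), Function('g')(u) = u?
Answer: Add(Rational(35, 2), Mul(-5, I)) ≈ Add(17.500, Mul(-5.0000, I))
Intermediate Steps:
Function('f')(y, V) = Mul(Rational(-1, 2), V) (Function('f')(y, V) = Mul(V, Pow(-2, -1)) = Mul(V, Rational(-1, 2)) = Mul(Rational(-1, 2), V))
Function('A')(O) = Add(-7, Mul(Pow(2, Rational(1, 2)), Pow(O, Rational(1, 2)))) (Function('A')(O) = Add(-7, Pow(Add(O, O), Rational(1, 2))) = Add(-7, Pow(Mul(2, O), Rational(1, 2))) = Add(-7, Mul(Pow(2, Rational(1, 2)), Pow(O, Rational(1, 2)))))
Mul(Mul(-1, Function('A')(Function('G')(5))), Function('f')(4, -5)) = Mul(Mul(-1, Add(-7, Mul(Pow(2, Rational(1, 2)), Pow(Add(3, Mul(-1, 5)), Rational(1, 2))))), Mul(Rational(-1, 2), -5)) = Mul(Mul(-1, Add(-7, Mul(Pow(2, Rational(1, 2)), Pow(Add(3, -5), Rational(1, 2))))), Rational(5, 2)) = Mul(Mul(-1, Add(-7, Mul(Pow(2, Rational(1, 2)), Pow(-2, Rational(1, 2))))), Rational(5, 2)) = Mul(Mul(-1, Add(-7, Mul(Pow(2, Rational(1, 2)), Mul(I, Pow(2, Rational(1, 2)))))), Rational(5, 2)) = Mul(Mul(-1, Add(-7, Mul(2, I))), Rational(5, 2)) = Mul(Add(7, Mul(-2, I)), Rational(5, 2)) = Add(Rational(35, 2), Mul(-5, I))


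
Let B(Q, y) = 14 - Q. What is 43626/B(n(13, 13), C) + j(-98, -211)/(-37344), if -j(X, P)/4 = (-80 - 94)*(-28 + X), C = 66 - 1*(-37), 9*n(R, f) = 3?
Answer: 101897991/31898 ≈ 3194.5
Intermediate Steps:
n(R, f) = 1/3 (n(R, f) = (1/9)*3 = 1/3)
C = 103 (C = 66 + 37 = 103)
j(X, P) = -19488 + 696*X (j(X, P) = -4*(-80 - 94)*(-28 + X) = -(-696)*(-28 + X) = -4*(4872 - 174*X) = -19488 + 696*X)
43626/B(n(13, 13), C) + j(-98, -211)/(-37344) = 43626/(14 - 1*1/3) + (-19488 + 696*(-98))/(-37344) = 43626/(14 - 1/3) + (-19488 - 68208)*(-1/37344) = 43626/(41/3) - 87696*(-1/37344) = 43626*(3/41) + 1827/778 = 130878/41 + 1827/778 = 101897991/31898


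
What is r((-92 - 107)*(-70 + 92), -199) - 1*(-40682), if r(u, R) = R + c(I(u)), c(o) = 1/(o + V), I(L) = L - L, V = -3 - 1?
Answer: 161931/4 ≈ 40483.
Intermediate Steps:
V = -4
I(L) = 0
c(o) = 1/(-4 + o) (c(o) = 1/(o - 4) = 1/(-4 + o))
r(u, R) = -¼ + R (r(u, R) = R + 1/(-4 + 0) = R + 1/(-4) = R - ¼ = -¼ + R)
r((-92 - 107)*(-70 + 92), -199) - 1*(-40682) = (-¼ - 199) - 1*(-40682) = -797/4 + 40682 = 161931/4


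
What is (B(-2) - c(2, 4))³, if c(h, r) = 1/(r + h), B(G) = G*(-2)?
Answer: 12167/216 ≈ 56.329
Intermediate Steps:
B(G) = -2*G
c(h, r) = 1/(h + r)
(B(-2) - c(2, 4))³ = (-2*(-2) - 1/(2 + 4))³ = (4 - 1/6)³ = (4 - 1*⅙)³ = (4 - ⅙)³ = (23/6)³ = 12167/216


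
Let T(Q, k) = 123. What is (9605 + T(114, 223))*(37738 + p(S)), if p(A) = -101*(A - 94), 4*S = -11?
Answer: 462174848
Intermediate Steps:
S = -11/4 (S = (1/4)*(-11) = -11/4 ≈ -2.7500)
p(A) = 9494 - 101*A (p(A) = -101*(-94 + A) = 9494 - 101*A)
(9605 + T(114, 223))*(37738 + p(S)) = (9605 + 123)*(37738 + (9494 - 101*(-11/4))) = 9728*(37738 + (9494 + 1111/4)) = 9728*(37738 + 39087/4) = 9728*(190039/4) = 462174848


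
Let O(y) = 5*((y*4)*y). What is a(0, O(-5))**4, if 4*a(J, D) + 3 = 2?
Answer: 1/256 ≈ 0.0039063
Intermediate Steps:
O(y) = 20*y**2 (O(y) = 5*((4*y)*y) = 5*(4*y**2) = 20*y**2)
a(J, D) = -1/4 (a(J, D) = -3/4 + (1/4)*2 = -3/4 + 1/2 = -1/4)
a(0, O(-5))**4 = (-1/4)**4 = 1/256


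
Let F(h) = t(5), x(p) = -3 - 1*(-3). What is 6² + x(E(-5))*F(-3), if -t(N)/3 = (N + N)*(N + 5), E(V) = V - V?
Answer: 36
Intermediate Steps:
E(V) = 0
t(N) = -6*N*(5 + N) (t(N) = -3*(N + N)*(N + 5) = -3*2*N*(5 + N) = -6*N*(5 + N))
x(p) = 0 (x(p) = -3 + 3 = 0)
F(h) = -300 (F(h) = -6*5*(5 + 5) = -6*5*10 = -300)
6² + x(E(-5))*F(-3) = 6² + 0*(-300) = 36 + 0 = 36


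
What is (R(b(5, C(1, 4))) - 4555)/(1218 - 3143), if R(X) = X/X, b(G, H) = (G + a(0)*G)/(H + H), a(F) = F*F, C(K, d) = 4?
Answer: 414/175 ≈ 2.3657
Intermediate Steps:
a(F) = F**2
b(G, H) = G/(2*H) (b(G, H) = (G + 0**2*G)/(H + H) = (G + 0*G)/((2*H)) = (G + 0)*(1/(2*H)) = G*(1/(2*H)) = G/(2*H))
R(X) = 1
(R(b(5, C(1, 4))) - 4555)/(1218 - 3143) = (1 - 4555)/(1218 - 3143) = -4554/(-1925) = -4554*(-1/1925) = 414/175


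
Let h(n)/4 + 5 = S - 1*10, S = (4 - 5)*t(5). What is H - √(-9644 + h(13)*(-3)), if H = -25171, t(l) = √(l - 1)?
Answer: -25171 - 4*I*√590 ≈ -25171.0 - 97.16*I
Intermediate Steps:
t(l) = √(-1 + l)
S = -2 (S = (4 - 5)*√(-1 + 5) = -√4 = -1*2 = -2)
h(n) = -68 (h(n) = -20 + 4*(-2 - 1*10) = -20 + 4*(-2 - 10) = -20 + 4*(-12) = -20 - 48 = -68)
H - √(-9644 + h(13)*(-3)) = -25171 - √(-9644 - 68*(-3)) = -25171 - √(-9644 + 204) = -25171 - √(-9440) = -25171 - 4*I*√590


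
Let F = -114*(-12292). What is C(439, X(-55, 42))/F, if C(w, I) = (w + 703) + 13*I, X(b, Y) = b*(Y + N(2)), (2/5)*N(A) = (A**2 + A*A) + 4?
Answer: -25169/700644 ≈ -0.035923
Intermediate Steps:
N(A) = 10 + 5*A**2 (N(A) = 5*((A**2 + A*A) + 4)/2 = 5*((A**2 + A**2) + 4)/2 = 5*(2*A**2 + 4)/2 = 5*(4 + 2*A**2)/2 = 10 + 5*A**2)
X(b, Y) = b*(30 + Y) (X(b, Y) = b*(Y + (10 + 5*2**2)) = b*(Y + (10 + 5*4)) = b*(Y + (10 + 20)) = b*(Y + 30) = b*(30 + Y))
F = 1401288
C(w, I) = 703 + w + 13*I (C(w, I) = (703 + w) + 13*I = 703 + w + 13*I)
C(439, X(-55, 42))/F = (703 + 439 + 13*(-55*(30 + 42)))/1401288 = (703 + 439 + 13*(-55*72))*(1/1401288) = (703 + 439 + 13*(-3960))*(1/1401288) = (703 + 439 - 51480)*(1/1401288) = -50338*1/1401288 = -25169/700644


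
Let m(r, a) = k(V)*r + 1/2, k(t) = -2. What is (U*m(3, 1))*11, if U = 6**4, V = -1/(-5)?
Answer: -78408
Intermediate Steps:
V = 1/5 (V = -1*(-1/5) = 1/5 ≈ 0.20000)
U = 1296
m(r, a) = 1/2 - 2*r (m(r, a) = -2*r + 1/2 = 1/2 - 2*r)
(U*m(3, 1))*11 = (1296*(1/2 - 2*3))*11 = (1296*(1/2 - 6))*11 = (1296*(-11/2))*11 = -7128*11 = -78408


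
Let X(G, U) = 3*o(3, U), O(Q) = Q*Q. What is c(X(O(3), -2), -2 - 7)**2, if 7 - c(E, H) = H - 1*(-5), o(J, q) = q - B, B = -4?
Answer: 121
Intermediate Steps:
O(Q) = Q**2
o(J, q) = 4 + q (o(J, q) = q - 1*(-4) = q + 4 = 4 + q)
X(G, U) = 12 + 3*U (X(G, U) = 3*(4 + U) = 12 + 3*U)
c(E, H) = 2 - H (c(E, H) = 7 - (H - 1*(-5)) = 7 - (H + 5) = 7 - (5 + H) = 7 + (-5 - H) = 2 - H)
c(X(O(3), -2), -2 - 7)**2 = (2 - (-2 - 7))**2 = (2 - 1*(-9))**2 = (2 + 9)**2 = 11**2 = 121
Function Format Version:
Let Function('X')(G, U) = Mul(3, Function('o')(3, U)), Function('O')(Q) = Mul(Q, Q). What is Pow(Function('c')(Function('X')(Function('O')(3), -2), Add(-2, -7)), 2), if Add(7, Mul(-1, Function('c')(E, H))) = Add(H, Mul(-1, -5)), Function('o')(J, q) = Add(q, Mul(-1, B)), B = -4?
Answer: 121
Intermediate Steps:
Function('O')(Q) = Pow(Q, 2)
Function('o')(J, q) = Add(4, q) (Function('o')(J, q) = Add(q, Mul(-1, -4)) = Add(q, 4) = Add(4, q))
Function('X')(G, U) = Add(12, Mul(3, U)) (Function('X')(G, U) = Mul(3, Add(4, U)) = Add(12, Mul(3, U)))
Function('c')(E, H) = Add(2, Mul(-1, H)) (Function('c')(E, H) = Add(7, Mul(-1, Add(H, Mul(-1, -5)))) = Add(7, Mul(-1, Add(H, 5))) = Add(7, Mul(-1, Add(5, H))) = Add(7, Add(-5, Mul(-1, H))) = Add(2, Mul(-1, H)))
Pow(Function('c')(Function('X')(Function('O')(3), -2), Add(-2, -7)), 2) = Pow(Add(2, Mul(-1, Add(-2, -7))), 2) = Pow(Add(2, Mul(-1, -9)), 2) = Pow(Add(2, 9), 2) = Pow(11, 2) = 121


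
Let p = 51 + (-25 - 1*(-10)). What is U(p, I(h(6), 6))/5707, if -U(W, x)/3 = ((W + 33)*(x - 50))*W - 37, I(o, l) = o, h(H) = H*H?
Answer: 104439/5707 ≈ 18.300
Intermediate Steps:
h(H) = H²
p = 36 (p = 51 + (-25 + 10) = 51 - 15 = 36)
U(W, x) = 111 - 3*W*(-50 + x)*(33 + W) (U(W, x) = -3*(((W + 33)*(x - 50))*W - 37) = -3*(((33 + W)*(-50 + x))*W - 37) = -3*(((-50 + x)*(33 + W))*W - 37) = -3*(W*(-50 + x)*(33 + W) - 37) = -3*(-37 + W*(-50 + x)*(33 + W)) = 111 - 3*W*(-50 + x)*(33 + W))
U(p, I(h(6), 6))/5707 = (111 + 150*36² + 4950*36 - 99*36*6² - 3*6²*36²)/5707 = (111 + 150*1296 + 178200 - 99*36*36 - 3*36*1296)*(1/5707) = (111 + 194400 + 178200 - 128304 - 139968)*(1/5707) = 104439*(1/5707) = 104439/5707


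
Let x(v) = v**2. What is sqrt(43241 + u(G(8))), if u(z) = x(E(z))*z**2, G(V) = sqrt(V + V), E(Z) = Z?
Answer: 9*sqrt(537) ≈ 208.56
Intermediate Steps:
G(V) = sqrt(2)*sqrt(V) (G(V) = sqrt(2*V) = sqrt(2)*sqrt(V))
u(z) = z**4 (u(z) = z**2*z**2 = z**4)
sqrt(43241 + u(G(8))) = sqrt(43241 + (sqrt(2)*sqrt(8))**4) = sqrt(43241 + (sqrt(2)*(2*sqrt(2)))**4) = sqrt(43241 + 4**4) = sqrt(43241 + 256) = sqrt(43497) = 9*sqrt(537)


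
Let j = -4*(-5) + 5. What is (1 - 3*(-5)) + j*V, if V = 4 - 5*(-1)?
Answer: 241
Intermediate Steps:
j = 25 (j = 20 + 5 = 25)
V = 9 (V = 4 + 5 = 9)
(1 - 3*(-5)) + j*V = (1 - 3*(-5)) + 25*9 = (1 + 15) + 225 = 16 + 225 = 241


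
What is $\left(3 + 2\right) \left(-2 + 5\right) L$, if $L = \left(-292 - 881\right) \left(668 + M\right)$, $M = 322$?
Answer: $-17419050$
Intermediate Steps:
$L = -1161270$ ($L = \left(-292 - 881\right) \left(668 + 322\right) = \left(-1173\right) 990 = -1161270$)
$\left(3 + 2\right) \left(-2 + 5\right) L = \left(3 + 2\right) \left(-2 + 5\right) \left(-1161270\right) = 5 \cdot 3 \left(-1161270\right) = 15 \left(-1161270\right) = -17419050$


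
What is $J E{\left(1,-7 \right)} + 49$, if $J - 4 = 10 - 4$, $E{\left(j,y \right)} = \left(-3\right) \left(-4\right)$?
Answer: $169$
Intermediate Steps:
$E{\left(j,y \right)} = 12$
$J = 10$ ($J = 4 + \left(10 - 4\right) = 4 + 6 = 10$)
$J E{\left(1,-7 \right)} + 49 = 10 \cdot 12 + 49 = 120 + 49 = 169$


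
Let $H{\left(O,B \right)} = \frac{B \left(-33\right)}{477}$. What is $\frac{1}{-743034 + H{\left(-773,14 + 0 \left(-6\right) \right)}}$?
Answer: $- \frac{159}{118142560} \approx -1.3458 \cdot 10^{-6}$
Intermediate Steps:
$H{\left(O,B \right)} = - \frac{11 B}{159}$ ($H{\left(O,B \right)} = - 33 B \frac{1}{477} = - \frac{11 B}{159}$)
$\frac{1}{-743034 + H{\left(-773,14 + 0 \left(-6\right) \right)}} = \frac{1}{-743034 - \frac{11 \left(14 + 0 \left(-6\right)\right)}{159}} = \frac{1}{-743034 - \frac{11 \left(14 + 0\right)}{159}} = \frac{1}{-743034 - \frac{154}{159}} = \frac{1}{- \frac{118142560}{159}} = - \frac{159}{118142560}$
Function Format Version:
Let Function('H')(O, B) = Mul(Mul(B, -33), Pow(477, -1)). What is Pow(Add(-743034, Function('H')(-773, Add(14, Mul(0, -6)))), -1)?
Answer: Rational(-159, 118142560) ≈ -1.3458e-6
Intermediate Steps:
Function('H')(O, B) = Mul(Rational(-11, 159), B) (Function('H')(O, B) = Mul(Mul(-33, B), Rational(1, 477)) = Mul(Rational(-11, 159), B))
Pow(Add(-743034, Function('H')(-773, Add(14, Mul(0, -6)))), -1) = Pow(Add(-743034, Mul(Rational(-11, 159), Add(14, Mul(0, -6)))), -1) = Pow(Add(-743034, Mul(Rational(-11, 159), Add(14, 0))), -1) = Pow(Add(-743034, Mul(Rational(-11, 159), 14)), -1) = Pow(Add(-743034, Rational(-154, 159)), -1) = Pow(Rational(-118142560, 159), -1) = Rational(-159, 118142560)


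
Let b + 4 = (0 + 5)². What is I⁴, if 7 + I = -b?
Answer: 614656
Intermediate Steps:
b = 21 (b = -4 + (0 + 5)² = -4 + 5² = -4 + 25 = 21)
I = -28 (I = -7 - 1*21 = -7 - 21 = -28)
I⁴ = (-28)⁴ = 614656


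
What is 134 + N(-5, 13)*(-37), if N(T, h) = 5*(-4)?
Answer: 874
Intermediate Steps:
N(T, h) = -20
134 + N(-5, 13)*(-37) = 134 - 20*(-37) = 134 + 740 = 874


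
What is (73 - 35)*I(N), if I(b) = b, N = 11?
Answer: 418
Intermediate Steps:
(73 - 35)*I(N) = (73 - 35)*11 = 38*11 = 418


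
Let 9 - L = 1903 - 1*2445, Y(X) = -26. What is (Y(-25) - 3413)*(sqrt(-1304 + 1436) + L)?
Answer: -1894889 - 6878*sqrt(33) ≈ -1.9344e+6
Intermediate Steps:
L = 551 (L = 9 - (1903 - 1*2445) = 9 - (1903 - 2445) = 9 - 1*(-542) = 9 + 542 = 551)
(Y(-25) - 3413)*(sqrt(-1304 + 1436) + L) = (-26 - 3413)*(sqrt(-1304 + 1436) + 551) = -3439*(sqrt(132) + 551) = -3439*(2*sqrt(33) + 551) = -3439*(551 + 2*sqrt(33)) = -1894889 - 6878*sqrt(33)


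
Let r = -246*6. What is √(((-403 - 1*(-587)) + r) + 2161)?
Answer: √869 ≈ 29.479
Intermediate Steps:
r = -1476
√(((-403 - 1*(-587)) + r) + 2161) = √(((-403 - 1*(-587)) - 1476) + 2161) = √(((-403 + 587) - 1476) + 2161) = √((184 - 1476) + 2161) = √(-1292 + 2161) = √869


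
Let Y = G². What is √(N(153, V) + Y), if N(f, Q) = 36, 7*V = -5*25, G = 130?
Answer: 2*√4234 ≈ 130.14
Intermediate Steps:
Y = 16900 (Y = 130² = 16900)
V = -125/7 (V = (-5*25)/7 = (⅐)*(-125) = -125/7 ≈ -17.857)
√(N(153, V) + Y) = √(36 + 16900) = √16936 = 2*√4234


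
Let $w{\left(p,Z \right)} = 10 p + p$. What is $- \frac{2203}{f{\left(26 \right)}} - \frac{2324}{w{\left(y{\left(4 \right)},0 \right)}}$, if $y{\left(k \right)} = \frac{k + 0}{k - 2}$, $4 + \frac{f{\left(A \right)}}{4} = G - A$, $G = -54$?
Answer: $- \frac{366199}{3696} \approx -99.08$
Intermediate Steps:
$f{\left(A \right)} = -232 - 4 A$ ($f{\left(A \right)} = -16 + 4 \left(-54 - A\right) = -16 - \left(216 + 4 A\right) = -232 - 4 A$)
$y{\left(k \right)} = \frac{k}{-2 + k}$
$w{\left(p,Z \right)} = 11 p$
$- \frac{2203}{f{\left(26 \right)}} - \frac{2324}{w{\left(y{\left(4 \right)},0 \right)}} = - \frac{2203}{-232 - 104} - \frac{2324}{11 \frac{4}{-2 + 4}} = - \frac{2203}{-232 - 104} - \frac{2324}{11 \cdot \frac{4}{2}} = - \frac{2203}{-336} - \frac{2324}{11 \cdot 4 \cdot \frac{1}{2}} = \left(-2203\right) \left(- \frac{1}{336}\right) - \frac{2324}{11 \cdot 2} = \frac{2203}{336} - \frac{2324}{22} = \frac{2203}{336} - \frac{1162}{11} = - \frac{366199}{3696}$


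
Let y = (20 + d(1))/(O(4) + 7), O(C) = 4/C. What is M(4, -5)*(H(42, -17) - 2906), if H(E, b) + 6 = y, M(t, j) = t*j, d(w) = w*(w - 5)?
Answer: 58200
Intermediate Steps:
d(w) = w*(-5 + w)
M(t, j) = j*t
y = 2 (y = (20 + 1*(-5 + 1))/(4/4 + 7) = (20 + 1*(-4))/(4*(1/4) + 7) = (20 - 4)/(1 + 7) = 16/8 = 16*(1/8) = 2)
H(E, b) = -4 (H(E, b) = -6 + 2 = -4)
M(4, -5)*(H(42, -17) - 2906) = (-5*4)*(-4 - 2906) = -20*(-2910) = 58200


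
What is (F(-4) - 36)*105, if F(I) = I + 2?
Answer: -3990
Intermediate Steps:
F(I) = 2 + I
(F(-4) - 36)*105 = ((2 - 4) - 36)*105 = (-2 - 36)*105 = -38*105 = -3990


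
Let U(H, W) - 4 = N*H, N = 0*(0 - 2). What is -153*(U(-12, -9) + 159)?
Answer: -24939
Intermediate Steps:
N = 0 (N = 0*(-2) = 0)
U(H, W) = 4 (U(H, W) = 4 + 0*H = 4 + 0 = 4)
-153*(U(-12, -9) + 159) = -153*(4 + 159) = -153*163 = -24939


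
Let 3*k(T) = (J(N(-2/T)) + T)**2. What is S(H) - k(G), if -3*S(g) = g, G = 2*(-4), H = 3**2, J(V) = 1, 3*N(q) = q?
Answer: -58/3 ≈ -19.333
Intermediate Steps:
N(q) = q/3
H = 9
G = -8
S(g) = -g/3
k(T) = (1 + T)**2/3
S(H) - k(G) = -1/3*9 - (1 - 8)**2/3 = -3 - (-7)**2/3 = -3 - 49/3 = -58/3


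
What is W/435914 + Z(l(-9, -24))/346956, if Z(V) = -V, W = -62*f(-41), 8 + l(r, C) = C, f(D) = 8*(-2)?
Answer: 44766200/18905372223 ≈ 0.0023679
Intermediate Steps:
f(D) = -16
l(r, C) = -8 + C
W = 992 (W = -62*(-16) = 992)
W/435914 + Z(l(-9, -24))/346956 = 992/435914 - (-8 - 24)/346956 = 992*(1/435914) - 1*(-32)*(1/346956) = 496/217957 + 32*(1/346956) = 496/217957 + 8/86739 = 44766200/18905372223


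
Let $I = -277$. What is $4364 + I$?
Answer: $4087$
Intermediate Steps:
$4364 + I = 4364 - 277 = 4087$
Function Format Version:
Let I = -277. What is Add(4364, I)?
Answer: 4087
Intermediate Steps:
Add(4364, I) = Add(4364, -277) = 4087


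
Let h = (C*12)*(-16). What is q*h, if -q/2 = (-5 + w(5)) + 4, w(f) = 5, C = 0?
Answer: 0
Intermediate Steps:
h = 0 (h = (0*12)*(-16) = 0*(-16) = 0)
q = -8 (q = -2*((-5 + 5) + 4) = -2*(0 + 4) = -2*4 = -8)
q*h = -8*0 = 0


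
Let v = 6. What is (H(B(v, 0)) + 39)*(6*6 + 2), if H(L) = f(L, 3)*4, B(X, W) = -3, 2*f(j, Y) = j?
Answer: 1254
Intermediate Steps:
f(j, Y) = j/2
H(L) = 2*L (H(L) = (L/2)*4 = 2*L)
(H(B(v, 0)) + 39)*(6*6 + 2) = (2*(-3) + 39)*(6*6 + 2) = (-6 + 39)*(36 + 2) = 33*38 = 1254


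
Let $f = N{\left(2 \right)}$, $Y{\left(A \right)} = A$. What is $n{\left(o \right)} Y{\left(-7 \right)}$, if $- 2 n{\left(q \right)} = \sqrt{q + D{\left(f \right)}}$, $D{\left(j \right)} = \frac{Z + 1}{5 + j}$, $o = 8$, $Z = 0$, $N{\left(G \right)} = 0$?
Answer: $\frac{7 \sqrt{205}}{10} \approx 10.022$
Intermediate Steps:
$f = 0$
$D{\left(j \right)} = \frac{1}{5 + j}$ ($D{\left(j \right)} = \frac{0 + 1}{5 + j} = 1 \frac{1}{5 + j} = \frac{1}{5 + j}$)
$n{\left(q \right)} = - \frac{\sqrt{\frac{1}{5} + q}}{2}$ ($n{\left(q \right)} = - \frac{\sqrt{q + \frac{1}{5 + 0}}}{2} = - \frac{\sqrt{q + \frac{1}{5}}}{2} = - \frac{\sqrt{\frac{1}{5} + q}}{2}$)
$n{\left(o \right)} Y{\left(-7 \right)} = - \frac{\sqrt{5 + 25 \cdot 8}}{10} \left(-7\right) = - \frac{\sqrt{5 + 200}}{10} \left(-7\right) = - \frac{\sqrt{205}}{10} \left(-7\right) = \frac{7 \sqrt{205}}{10}$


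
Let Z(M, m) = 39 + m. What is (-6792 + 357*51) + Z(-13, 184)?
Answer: 11638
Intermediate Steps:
(-6792 + 357*51) + Z(-13, 184) = (-6792 + 357*51) + (39 + 184) = (-6792 + 18207) + 223 = 11415 + 223 = 11638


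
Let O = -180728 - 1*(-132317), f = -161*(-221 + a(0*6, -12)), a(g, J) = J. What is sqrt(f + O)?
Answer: I*sqrt(10898) ≈ 104.39*I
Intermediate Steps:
f = 37513 (f = -161*(-221 - 12) = -161*(-233) = 37513)
O = -48411 (O = -180728 + 132317 = -48411)
sqrt(f + O) = sqrt(37513 - 48411) = sqrt(-10898) = I*sqrt(10898)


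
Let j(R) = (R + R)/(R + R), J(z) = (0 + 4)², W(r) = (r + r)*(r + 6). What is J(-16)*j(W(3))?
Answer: 16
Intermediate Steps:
W(r) = 2*r*(6 + r) (W(r) = (2*r)*(6 + r) = 2*r*(6 + r))
J(z) = 16 (J(z) = 4² = 16)
j(R) = 1 (j(R) = (2*R)/((2*R)) = (2*R)*(1/(2*R)) = 1)
J(-16)*j(W(3)) = 16*1 = 16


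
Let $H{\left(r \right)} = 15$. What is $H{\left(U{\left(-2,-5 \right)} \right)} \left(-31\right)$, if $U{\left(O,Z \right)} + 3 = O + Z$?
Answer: $-465$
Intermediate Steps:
$U{\left(O,Z \right)} = -3 + O + Z$ ($U{\left(O,Z \right)} = -3 + \left(O + Z\right) = -3 + O + Z$)
$H{\left(U{\left(-2,-5 \right)} \right)} \left(-31\right) = 15 \left(-31\right) = -465$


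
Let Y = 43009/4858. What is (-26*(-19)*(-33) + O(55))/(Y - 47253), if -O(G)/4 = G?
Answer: 80263876/229512065 ≈ 0.34972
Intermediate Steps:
O(G) = -4*G
Y = 43009/4858 (Y = 43009*(1/4858) = 43009/4858 ≈ 8.8532)
(-26*(-19)*(-33) + O(55))/(Y - 47253) = (-26*(-19)*(-33) - 4*55)/(43009/4858 - 47253) = (494*(-33) - 220)/(-229512065/4858) = (-16302 - 220)*(-4858/229512065) = -16522*(-4858/229512065) = 80263876/229512065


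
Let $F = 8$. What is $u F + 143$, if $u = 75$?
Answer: $743$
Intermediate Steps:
$u F + 143 = 75 \cdot 8 + 143 = 600 + 143 = 743$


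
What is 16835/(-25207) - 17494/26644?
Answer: -4887489/3690194 ≈ -1.3245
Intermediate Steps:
16835/(-25207) - 17494/26644 = 16835*(-1/25207) - 17494*1/26644 = -185/277 - 8747/13322 = -4887489/3690194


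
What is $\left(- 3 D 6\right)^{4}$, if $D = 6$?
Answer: $136048896$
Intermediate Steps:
$\left(- 3 D 6\right)^{4} = \left(\left(-3\right) 6 \cdot 6\right)^{4} = \left(\left(-18\right) 6\right)^{4} = \left(-108\right)^{4} = 136048896$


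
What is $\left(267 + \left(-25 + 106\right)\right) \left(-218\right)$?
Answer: $-75864$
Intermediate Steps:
$\left(267 + \left(-25 + 106\right)\right) \left(-218\right) = \left(267 + 81\right) \left(-218\right) = 348 \left(-218\right) = -75864$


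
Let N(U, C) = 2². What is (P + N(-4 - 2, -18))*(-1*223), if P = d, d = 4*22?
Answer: -20516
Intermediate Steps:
N(U, C) = 4
d = 88
P = 88
(P + N(-4 - 2, -18))*(-1*223) = (88 + 4)*(-1*223) = 92*(-223) = -20516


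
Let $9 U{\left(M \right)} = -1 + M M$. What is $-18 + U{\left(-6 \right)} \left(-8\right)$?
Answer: $- \frac{442}{9} \approx -49.111$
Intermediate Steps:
$U{\left(M \right)} = - \frac{1}{9} + \frac{M^{2}}{9}$ ($U{\left(M \right)} = \frac{-1 + M M}{9} = \frac{-1 + M^{2}}{9} = - \frac{1}{9} + \frac{M^{2}}{9}$)
$-18 + U{\left(-6 \right)} \left(-8\right) = -18 + \left(- \frac{1}{9} + \frac{\left(-6\right)^{2}}{9}\right) \left(-8\right) = -18 + \left(- \frac{1}{9} + \frac{1}{9} \cdot 36\right) \left(-8\right) = -18 + \left(- \frac{1}{9} + 4\right) \left(-8\right) = -18 + \frac{35}{9} \left(-8\right) = -18 - \frac{280}{9} = - \frac{442}{9}$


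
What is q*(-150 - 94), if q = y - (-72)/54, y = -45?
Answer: 31964/3 ≈ 10655.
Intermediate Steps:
q = -131/3 (q = -45 - (-72)/54 = -45 - 1*(-4/3) = -45 + 4/3 = -131/3 ≈ -43.667)
q*(-150 - 94) = -131*(-150 - 94)/3 = -131/3*(-244) = 31964/3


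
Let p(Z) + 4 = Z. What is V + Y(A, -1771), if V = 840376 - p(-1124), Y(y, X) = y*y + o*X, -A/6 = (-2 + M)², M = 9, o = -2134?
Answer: 4707254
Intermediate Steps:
A = -294 (A = -6*(-2 + 9)² = -6*7² = -6*49 = -294)
Y(y, X) = y² - 2134*X (Y(y, X) = y*y - 2134*X = y² - 2134*X)
p(Z) = -4 + Z
V = 841504 (V = 840376 - (-4 - 1124) = 840376 - 1*(-1128) = 840376 + 1128 = 841504)
V + Y(A, -1771) = 841504 + ((-294)² - 2134*(-1771)) = 841504 + (86436 + 3779314) = 841504 + 3865750 = 4707254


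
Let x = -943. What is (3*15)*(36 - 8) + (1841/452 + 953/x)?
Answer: 538362667/426236 ≈ 1263.1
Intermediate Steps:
(3*15)*(36 - 8) + (1841/452 + 953/x) = (3*15)*(36 - 8) + (1841/452 + 953/(-943)) = 45*28 + (1841*(1/452) + 953*(-1/943)) = 1260 + (1841/452 - 953/943) = 1260 + 1305307/426236 = 538362667/426236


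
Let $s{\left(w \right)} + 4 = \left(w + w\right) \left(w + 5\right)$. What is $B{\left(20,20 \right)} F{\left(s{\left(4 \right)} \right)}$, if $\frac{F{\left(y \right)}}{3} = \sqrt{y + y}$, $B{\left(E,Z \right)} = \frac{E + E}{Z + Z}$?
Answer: $6 \sqrt{34} \approx 34.986$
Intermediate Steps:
$B{\left(E,Z \right)} = \frac{E}{Z}$ ($B{\left(E,Z \right)} = \frac{2 E}{2 Z} = 2 E \frac{1}{2 Z} = \frac{E}{Z}$)
$s{\left(w \right)} = -4 + 2 w \left(5 + w\right)$ ($s{\left(w \right)} = -4 + \left(w + w\right) \left(w + 5\right) = -4 + 2 w \left(5 + w\right)$)
$F{\left(y \right)} = 3 \sqrt{2} \sqrt{y}$ ($F{\left(y \right)} = 3 \sqrt{y + y} = 3 \sqrt{2 y} = 3 \sqrt{2} \sqrt{y}$)
$B{\left(20,20 \right)} F{\left(s{\left(4 \right)} \right)} = \frac{20}{20} \cdot 3 \sqrt{2} \sqrt{-4 + 2 \cdot 4^{2} + 10 \cdot 4} = 20 \cdot \frac{1}{20} \cdot 3 \sqrt{2} \sqrt{-4 + 2 \cdot 16 + 40} = 1 \cdot 3 \sqrt{2} \sqrt{-4 + 32 + 40} = 1 \cdot 3 \sqrt{2} \sqrt{68} = 1 \cdot 3 \sqrt{2} \cdot 2 \sqrt{17} = 1 \cdot 6 \sqrt{34} = 6 \sqrt{34}$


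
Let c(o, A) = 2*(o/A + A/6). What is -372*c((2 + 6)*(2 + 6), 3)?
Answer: -16244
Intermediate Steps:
c(o, A) = A/3 + 2*o/A (c(o, A) = 2*(o/A + A*(⅙)) = 2*(o/A + A/6) = 2*(A/6 + o/A) = A/3 + 2*o/A)
-372*c((2 + 6)*(2 + 6), 3) = -372*((⅓)*3 + 2*((2 + 6)*(2 + 6))/3) = -372*(1 + 2*(8*8)*(⅓)) = -372*(1 + 2*64*(⅓)) = -372*(1 + 128/3) = -372*131/3 = -16244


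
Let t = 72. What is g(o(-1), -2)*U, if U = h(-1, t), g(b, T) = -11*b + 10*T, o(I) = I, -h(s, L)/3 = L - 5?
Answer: 1809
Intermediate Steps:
h(s, L) = 15 - 3*L (h(s, L) = -3*(L - 5) = -3*(-5 + L) = 15 - 3*L)
U = -201 (U = 15 - 3*72 = 15 - 216 = -201)
g(o(-1), -2)*U = (-11*(-1) + 10*(-2))*(-201) = (11 - 20)*(-201) = -9*(-201) = 1809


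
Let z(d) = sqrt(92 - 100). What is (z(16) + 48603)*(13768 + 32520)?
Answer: 2249735664 + 92576*I*sqrt(2) ≈ 2.2497e+9 + 1.3092e+5*I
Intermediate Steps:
z(d) = 2*I*sqrt(2) (z(d) = sqrt(-8) = 2*I*sqrt(2))
(z(16) + 48603)*(13768 + 32520) = (2*I*sqrt(2) + 48603)*(13768 + 32520) = (48603 + 2*I*sqrt(2))*46288 = 2249735664 + 92576*I*sqrt(2)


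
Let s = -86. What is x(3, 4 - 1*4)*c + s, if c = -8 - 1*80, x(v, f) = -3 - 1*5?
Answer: 618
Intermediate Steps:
x(v, f) = -8 (x(v, f) = -3 - 5 = -8)
c = -88 (c = -8 - 80 = -88)
x(3, 4 - 1*4)*c + s = -8*(-88) - 86 = 704 - 86 = 618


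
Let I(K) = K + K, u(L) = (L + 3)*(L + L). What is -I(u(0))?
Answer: 0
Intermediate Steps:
u(L) = 2*L*(3 + L) (u(L) = (3 + L)*(2*L) = 2*L*(3 + L))
I(K) = 2*K
-I(u(0)) = -2*2*0*(3 + 0) = -2*2*0*3 = -2*0 = -1*0 = 0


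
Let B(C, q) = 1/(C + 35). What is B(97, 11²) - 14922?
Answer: -1969703/132 ≈ -14922.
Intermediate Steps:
B(C, q) = 1/(35 + C)
B(97, 11²) - 14922 = 1/(35 + 97) - 14922 = 1/132 - 14922 = -1969703/132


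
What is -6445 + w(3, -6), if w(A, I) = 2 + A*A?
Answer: -6434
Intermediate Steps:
w(A, I) = 2 + A²
-6445 + w(3, -6) = -6445 + (2 + 3²) = -6445 + (2 + 9) = -6445 + 11 = -6434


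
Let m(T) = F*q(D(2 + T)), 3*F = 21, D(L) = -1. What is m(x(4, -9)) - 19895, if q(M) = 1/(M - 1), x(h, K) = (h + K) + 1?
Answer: -39797/2 ≈ -19899.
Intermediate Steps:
F = 7 (F = (1/3)*21 = 7)
x(h, K) = 1 + K + h (x(h, K) = (K + h) + 1 = 1 + K + h)
q(M) = 1/(-1 + M)
m(T) = -7/2 (m(T) = 7/(-1 - 1) = 7/(-2) = 7*(-1/2) = -7/2)
m(x(4, -9)) - 19895 = -7/2 - 19895 = -39797/2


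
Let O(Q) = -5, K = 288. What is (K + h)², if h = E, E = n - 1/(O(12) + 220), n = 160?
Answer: 9277349761/46225 ≈ 2.0070e+5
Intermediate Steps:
E = 34399/215 (E = 160 - 1/(-5 + 220) = 160 - 1/215 = 34399/215 ≈ 160.00)
h = 34399/215 ≈ 160.00
(K + h)² = (288 + 34399/215)² = (96319/215)² = 9277349761/46225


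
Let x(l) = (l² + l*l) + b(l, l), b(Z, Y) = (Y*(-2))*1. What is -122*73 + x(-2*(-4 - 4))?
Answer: -8426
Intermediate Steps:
b(Z, Y) = -2*Y (b(Z, Y) = -2*Y*1 = -2*Y)
x(l) = -2*l + 2*l² (x(l) = (l² + l*l) - 2*l = (l² + l²) - 2*l = 2*l² - 2*l = -2*l + 2*l²)
-122*73 + x(-2*(-4 - 4)) = -122*73 + 2*(-2*(-4 - 4))*(-1 - 2*(-4 - 4)) = -8906 + 2*(-2*(-8))*(-1 - 2*(-8)) = -8906 + 2*16*(-1 + 16) = -8906 + 2*16*15 = -8906 + 480 = -8426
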